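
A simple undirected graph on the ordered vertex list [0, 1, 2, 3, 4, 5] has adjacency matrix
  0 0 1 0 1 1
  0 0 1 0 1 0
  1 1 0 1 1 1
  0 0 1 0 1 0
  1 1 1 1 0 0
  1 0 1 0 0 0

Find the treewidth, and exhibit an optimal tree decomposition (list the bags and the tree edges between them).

Each bag holds 3 vertices, so the decomposition has width 2, which upper-bounds the treewidth. On the other hand G contains the 3-clique {0, 2, 4}. A clique must lie in a single bag of any decomposition, so no decomposition can have width below 2. Combining the bounds, tw(G) = 2.

Treewidth 2.
Bags: B1 = {1, 2, 4}  B2 = {0, 2, 4}  B3 = {0, 2, 5}  B4 = {2, 3, 4}
Tree: B1–B2, B2–B3, B2–B4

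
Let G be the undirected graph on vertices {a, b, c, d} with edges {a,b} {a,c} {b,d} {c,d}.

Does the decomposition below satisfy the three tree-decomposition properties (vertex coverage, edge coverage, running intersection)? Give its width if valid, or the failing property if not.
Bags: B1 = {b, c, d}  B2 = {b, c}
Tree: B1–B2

No — vertex a appears in no bag.

A tree decomposition must satisfy three properties: every vertex lies in some bag; for every edge, both endpoints lie together in some bag; and for every vertex, the bags containing it form a connected subtree. Here vertex a appears in no bag, so the decomposition is invalid.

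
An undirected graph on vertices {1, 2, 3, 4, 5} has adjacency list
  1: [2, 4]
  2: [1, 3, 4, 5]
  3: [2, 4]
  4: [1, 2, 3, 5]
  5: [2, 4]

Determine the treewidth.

2

A width-2 tree decomposition is:
Bags: B1 = {2, 3, 4}  B2 = {1, 2, 4}  B3 = {2, 4, 5}
Tree: B1–B2, B2–B3
Every bag has size at most 3, so the width is 3 − 1 = 2 and tw(G) ≤ 2. For the lower bound, the 3 vertices {1, 2, 4} are pairwise adjacent, and any tree decomposition puts a clique entirely inside one bag — forcing width ≥ 2. Hence tw(G) = 2 exactly.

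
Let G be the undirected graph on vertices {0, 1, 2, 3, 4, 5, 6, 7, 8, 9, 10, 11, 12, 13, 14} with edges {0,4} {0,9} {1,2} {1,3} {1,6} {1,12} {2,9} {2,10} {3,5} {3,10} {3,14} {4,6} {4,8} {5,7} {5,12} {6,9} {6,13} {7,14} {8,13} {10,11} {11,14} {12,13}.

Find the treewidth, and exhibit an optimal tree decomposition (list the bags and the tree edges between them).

Treewidth 3.
One optimal decomposition is:
Bags: B1 = {7, 10, 11, 14}  B2 = {3, 7, 10, 14}  B3 = {3, 5, 7, 10}  B4 = {2, 3, 5, 10}  B5 = {1, 2, 3, 5}  B6 = {1, 2, 5, 12}  B7 = {1, 2, 9, 12}  B8 = {1, 6, 9, 12}  B9 = {6, 9, 12, 13}  B10 = {0, 6, 9, 13}  B11 = {0, 4, 6, 13}  B12 = {0, 4, 8, 13}
Tree: B1–B2, B2–B3, B3–B4, B4–B5, B5–B6, B6–B7, B7–B8, B8–B9, B9–B10, B10–B11, B11–B12

The largest bag has 4 vertices, giving width 3; this decomposition certifies tw(G) ≤ 3. For the lower bound: the 4 vertex sets {7,11,14}, {10}, {3}, {1,2,5,12} are disjoint, each induces a connected subgraph, and every pair is joined by at least one edge of G. Contracting each set to a single vertex therefore yields K_{4} as a minor, and since treewidth is minor-monotone, tw(G) ≥ tw(K_{4}) = 3. Hence tw(G) = 3 exactly.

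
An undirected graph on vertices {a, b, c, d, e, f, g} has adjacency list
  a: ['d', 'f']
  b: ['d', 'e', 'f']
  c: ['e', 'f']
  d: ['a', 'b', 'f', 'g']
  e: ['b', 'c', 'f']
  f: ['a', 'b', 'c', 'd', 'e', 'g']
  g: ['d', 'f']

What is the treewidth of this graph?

2

A width-2 tree decomposition is:
Bags: B1 = {b, d, f}  B2 = {d, f, g}  B3 = {a, d, f}  B4 = {b, e, f}  B5 = {c, e, f}
Tree: B1–B2, B1–B3, B1–B4, B4–B5
Every bag has size at most 3, so the width is 3 − 1 = 2 and tw(G) ≤ 2. For the lower bound, the 3 vertices {d, f, g} are pairwise adjacent, and any tree decomposition puts a clique entirely inside one bag — forcing width ≥ 2. Hence tw(G) = 2 exactly.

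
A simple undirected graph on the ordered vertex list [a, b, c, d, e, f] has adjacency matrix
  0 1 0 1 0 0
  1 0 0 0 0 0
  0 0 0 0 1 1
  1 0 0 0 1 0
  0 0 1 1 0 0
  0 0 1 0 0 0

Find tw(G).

1

A width-1 tree decomposition is:
Bags: B1 = {d, e}  B2 = {c, e}  B3 = {a, d}  B4 = {c, f}  B5 = {a, b}
Tree: B1–B2, B1–B3, B2–B4, B3–B5
Every bag has size at most 2, so the width is 2 − 1 = 1 and tw(G) ≤ 1. Since G has at least one edge (e.g. d–e), it is not an edgeless graph, so tw(G) ≥ 1. The upper and lower bounds meet at 1, so that is the treewidth.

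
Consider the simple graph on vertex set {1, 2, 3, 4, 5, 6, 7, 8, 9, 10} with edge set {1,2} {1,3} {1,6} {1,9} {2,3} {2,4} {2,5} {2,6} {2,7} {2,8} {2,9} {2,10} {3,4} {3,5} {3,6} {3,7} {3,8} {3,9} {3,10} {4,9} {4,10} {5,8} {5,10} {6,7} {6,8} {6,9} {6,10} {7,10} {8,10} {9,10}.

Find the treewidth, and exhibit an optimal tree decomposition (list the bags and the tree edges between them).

Treewidth 4.
Bags: B1 = {1, 2, 3, 6, 9}  B2 = {2, 3, 6, 9, 10}  B3 = {2, 3, 6, 8, 10}  B4 = {2, 3, 4, 9, 10}  B5 = {2, 3, 5, 8, 10}  B6 = {2, 3, 6, 7, 10}
Tree: B1–B2, B2–B3, B2–B4, B3–B5, B2–B6

Each bag holds 5 vertices, so the decomposition has width 4, which upper-bounds the treewidth. Conversely, {1, 2, 3, 6, 9} is a clique of size 5, and the vertices of any clique must share a bag in every tree decomposition; so some bag has ≥ 5 vertices and tw(G) ≥ 4. Therefore the treewidth is 4.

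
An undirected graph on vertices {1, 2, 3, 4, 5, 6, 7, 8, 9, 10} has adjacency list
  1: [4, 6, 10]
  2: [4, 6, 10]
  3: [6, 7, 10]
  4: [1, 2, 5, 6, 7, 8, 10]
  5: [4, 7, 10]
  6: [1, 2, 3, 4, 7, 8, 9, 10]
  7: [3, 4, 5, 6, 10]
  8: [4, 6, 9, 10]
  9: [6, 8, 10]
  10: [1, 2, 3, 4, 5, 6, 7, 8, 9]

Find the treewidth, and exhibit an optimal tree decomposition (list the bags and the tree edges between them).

The largest bag has 4 vertices, giving width 3; this decomposition certifies tw(G) ≤ 3. On the other hand G contains the 4-clique {4, 5, 7, 10}. A clique must lie in a single bag of any decomposition, so no decomposition can have width below 3. Hence tw(G) = 3 exactly.

Treewidth 3.
Bags: B1 = {4, 6, 7, 10}  B2 = {1, 4, 6, 10}  B3 = {3, 6, 7, 10}  B4 = {4, 6, 8, 10}  B5 = {4, 5, 7, 10}  B6 = {2, 4, 6, 10}  B7 = {6, 8, 9, 10}
Tree: B1–B2, B1–B3, B2–B4, B1–B5, B1–B6, B4–B7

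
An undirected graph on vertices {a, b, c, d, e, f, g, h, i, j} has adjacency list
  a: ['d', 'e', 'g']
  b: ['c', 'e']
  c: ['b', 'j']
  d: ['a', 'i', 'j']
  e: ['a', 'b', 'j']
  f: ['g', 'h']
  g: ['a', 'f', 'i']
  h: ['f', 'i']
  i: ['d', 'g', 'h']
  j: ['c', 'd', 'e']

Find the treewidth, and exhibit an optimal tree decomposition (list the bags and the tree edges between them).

Every bag has size at most 3, so the width is 3 − 1 = 2 and tw(G) ≤ 2. The edges h–f–g–i–h form a cycle, so G is not a tree and its treewidth is at least 2. Combining the bounds, tw(G) = 2.

Treewidth 2.
One optimal decomposition is:
Bags: B1 = {f, h, i}  B2 = {f, g, i}  B3 = {d, g, i}  B4 = {a, d, g}  B5 = {a, d, j}  B6 = {a, e, j}  B7 = {c, e, j}  B8 = {b, c, e}
Tree: B1–B2, B2–B3, B3–B4, B4–B5, B5–B6, B6–B7, B7–B8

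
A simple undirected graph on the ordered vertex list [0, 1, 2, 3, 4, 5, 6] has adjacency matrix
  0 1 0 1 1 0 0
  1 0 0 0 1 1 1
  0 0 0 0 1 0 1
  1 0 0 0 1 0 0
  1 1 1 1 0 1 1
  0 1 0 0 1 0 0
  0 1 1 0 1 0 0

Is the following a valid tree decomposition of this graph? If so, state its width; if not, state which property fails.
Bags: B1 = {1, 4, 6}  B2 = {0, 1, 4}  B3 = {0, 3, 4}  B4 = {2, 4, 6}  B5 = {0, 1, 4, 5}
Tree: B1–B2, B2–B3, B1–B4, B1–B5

No — bags containing vertex 0 are not connected in the tree.

A tree decomposition must satisfy three properties: every vertex lies in some bag; for every edge, both endpoints lie together in some bag; and for every vertex, the bags containing it form a connected subtree. Here bags containing vertex 0 are not connected in the tree, so the decomposition is invalid.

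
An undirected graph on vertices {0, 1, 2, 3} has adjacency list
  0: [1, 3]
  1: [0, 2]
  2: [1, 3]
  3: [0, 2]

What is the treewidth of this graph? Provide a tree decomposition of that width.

The largest bag has 3 vertices, giving width 2; this decomposition certifies tw(G) ≤ 2. Since 1–0–3–2–1 is a cycle in G, G is not acyclic. Forests are exactly the graphs of treewidth ≤ 1, so tw(G) ≥ 2. Combining the bounds, tw(G) = 2.

Treewidth 2.
One optimal decomposition is:
Bags: B1 = {0, 1, 3}  B2 = {1, 2, 3}
Tree: B1–B2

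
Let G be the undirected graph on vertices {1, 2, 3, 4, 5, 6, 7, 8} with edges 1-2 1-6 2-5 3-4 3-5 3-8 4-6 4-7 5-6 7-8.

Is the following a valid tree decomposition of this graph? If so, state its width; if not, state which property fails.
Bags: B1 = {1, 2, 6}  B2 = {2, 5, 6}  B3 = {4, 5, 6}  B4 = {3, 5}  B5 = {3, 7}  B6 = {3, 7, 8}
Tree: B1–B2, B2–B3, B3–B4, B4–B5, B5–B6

A tree decomposition must satisfy three properties: every vertex lies in some bag; for every edge, both endpoints lie together in some bag; and for every vertex, the bags containing it form a connected subtree. Here edge (4,3) lies in no bag, so the decomposition is invalid.

No — edge (4,3) lies in no bag.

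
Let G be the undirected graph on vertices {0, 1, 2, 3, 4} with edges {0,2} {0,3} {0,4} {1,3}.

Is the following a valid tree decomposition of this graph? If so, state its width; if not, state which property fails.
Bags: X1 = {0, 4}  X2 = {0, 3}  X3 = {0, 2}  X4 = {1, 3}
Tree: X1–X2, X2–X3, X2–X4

Yes; width 1.

Every vertex of G appears in some bag (union = {0, 1, 2, 3, 4}); every edge is covered by a bag; and for each vertex v the set of bags containing v is connected in the bag tree. The decomposition is therefore valid. The largest bag has 2 vertices, so the width is 1.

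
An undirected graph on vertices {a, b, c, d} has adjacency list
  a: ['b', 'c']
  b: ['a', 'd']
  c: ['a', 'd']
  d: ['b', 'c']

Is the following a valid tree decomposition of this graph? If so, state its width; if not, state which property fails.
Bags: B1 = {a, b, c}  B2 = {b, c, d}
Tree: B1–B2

Yes; width 2.

Vertex coverage: the bags together contain {a, b, c, d}, the full vertex set. Edge coverage: each edge of G has both endpoints in at least one bag. Running intersection: for every vertex, the bags containing it form a connected subtree. All three properties hold, so this is a valid tree decomposition of width max|bag| − 1 = 2, and hence tw(G) ≤ 2.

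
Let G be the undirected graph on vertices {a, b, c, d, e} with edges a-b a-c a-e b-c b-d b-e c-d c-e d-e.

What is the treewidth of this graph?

A width-3 tree decomposition is:
Bags: B1 = {a, b, c, e}  B2 = {b, c, d, e}
Tree: B1–B2
The largest bag has 4 vertices, giving width 3; this decomposition certifies tw(G) ≤ 3. Conversely, {b, c, d, e} is a clique of size 4, and the vertices of any clique must share a bag in every tree decomposition; so some bag has ≥ 4 vertices and tw(G) ≥ 3. Combining the bounds, tw(G) = 3.

3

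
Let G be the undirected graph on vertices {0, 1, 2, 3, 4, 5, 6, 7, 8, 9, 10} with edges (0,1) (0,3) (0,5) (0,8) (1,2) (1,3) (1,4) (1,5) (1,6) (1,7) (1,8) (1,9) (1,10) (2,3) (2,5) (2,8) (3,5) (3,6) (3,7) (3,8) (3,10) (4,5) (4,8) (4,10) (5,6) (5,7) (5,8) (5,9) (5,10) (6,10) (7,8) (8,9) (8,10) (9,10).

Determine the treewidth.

A width-4 tree decomposition is:
Bags: B1 = {1, 3, 5, 8, 10}  B2 = {0, 1, 3, 5, 8}  B3 = {1, 4, 5, 8, 10}  B4 = {1, 2, 3, 5, 8}  B5 = {1, 5, 8, 9, 10}  B6 = {1, 3, 5, 7, 8}  B7 = {1, 3, 5, 6, 10}
Tree: B1–B2, B1–B3, B1–B4, B3–B5, B2–B6, B1–B7
Every bag has size at most 5, so the width is 5 − 1 = 4 and tw(G) ≤ 4. For the lower bound, the 5 vertices {1, 5, 8, 9, 10} are pairwise adjacent, and any tree decomposition puts a clique entirely inside one bag — forcing width ≥ 4. The upper and lower bounds meet at 4, so that is the treewidth.

4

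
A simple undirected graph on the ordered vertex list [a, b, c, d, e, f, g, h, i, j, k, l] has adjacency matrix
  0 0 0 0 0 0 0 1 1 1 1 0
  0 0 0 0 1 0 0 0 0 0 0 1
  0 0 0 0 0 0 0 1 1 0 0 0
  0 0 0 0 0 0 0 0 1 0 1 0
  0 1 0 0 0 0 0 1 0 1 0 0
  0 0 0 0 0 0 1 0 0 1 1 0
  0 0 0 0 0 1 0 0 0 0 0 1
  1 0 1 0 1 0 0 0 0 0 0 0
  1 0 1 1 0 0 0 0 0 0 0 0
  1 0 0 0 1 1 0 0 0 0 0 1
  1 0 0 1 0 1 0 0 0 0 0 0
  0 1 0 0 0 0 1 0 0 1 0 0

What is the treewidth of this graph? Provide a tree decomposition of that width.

Treewidth 3.
One optimal decomposition is:
Bags: B1 = {b, e, g, l}  B2 = {e, g, j, l}  B3 = {e, f, g, j}  B4 = {e, f, h, j}  B5 = {a, f, h, j}  B6 = {a, f, h, k}  B7 = {a, c, h, k}  B8 = {a, c, i, k}  B9 = {c, d, i, k}
Tree: B1–B2, B2–B3, B3–B4, B4–B5, B5–B6, B6–B7, B7–B8, B8–B9

Each bag holds 4 vertices, so the decomposition has width 3, which upper-bounds the treewidth. For the lower bound: the 4 vertex sets {b,g,l}, {e}, {j}, {a,f,h,k} are disjoint, each induces a connected subgraph, and every pair is joined by at least one edge of G. Contracting each set to a single vertex therefore yields K_{4} as a minor, and since treewidth is minor-monotone, tw(G) ≥ tw(K_{4}) = 3. The upper and lower bounds meet at 3, so that is the treewidth.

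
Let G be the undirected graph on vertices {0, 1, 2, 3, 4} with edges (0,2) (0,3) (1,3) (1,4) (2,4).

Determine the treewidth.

A width-2 tree decomposition is:
Bags: B1 = {1, 3, 4}  B2 = {0, 3, 4}  B3 = {0, 2, 4}
Tree: B1–B2, B2–B3
Each bag holds 3 vertices, so the decomposition has width 2, which upper-bounds the treewidth. The edges 4–1–3–0–2–4 form a cycle, so G is not a tree and its treewidth is at least 2. Therefore the treewidth is 2.

2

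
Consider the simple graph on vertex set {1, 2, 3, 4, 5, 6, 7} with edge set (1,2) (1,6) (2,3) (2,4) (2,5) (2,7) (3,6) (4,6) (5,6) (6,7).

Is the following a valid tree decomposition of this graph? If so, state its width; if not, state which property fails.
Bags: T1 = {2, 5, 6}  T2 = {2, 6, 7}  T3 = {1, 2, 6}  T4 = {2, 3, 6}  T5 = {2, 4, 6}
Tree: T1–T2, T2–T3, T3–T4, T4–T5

Every vertex of G appears in some bag (union = {1, 2, 3, 4, 5, 6, 7}); every edge is covered by a bag; and for each vertex v the set of bags containing v is connected in the bag tree. The decomposition is therefore valid. The largest bag has 3 vertices, so the width is 2.

Yes; width 2.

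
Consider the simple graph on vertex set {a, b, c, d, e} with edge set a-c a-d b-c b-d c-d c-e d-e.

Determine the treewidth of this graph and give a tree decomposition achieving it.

Treewidth 2.
Bags: B1 = {b, c, d}  B2 = {c, d, e}  B3 = {a, c, d}
Tree: B1–B2, B1–B3

Every bag has size at most 3, so the width is 3 − 1 = 2 and tw(G) ≤ 2. Conversely, {c, d, e} is a clique of size 3, and the vertices of any clique must share a bag in every tree decomposition; so some bag has ≥ 3 vertices and tw(G) ≥ 2. Hence tw(G) = 2 exactly.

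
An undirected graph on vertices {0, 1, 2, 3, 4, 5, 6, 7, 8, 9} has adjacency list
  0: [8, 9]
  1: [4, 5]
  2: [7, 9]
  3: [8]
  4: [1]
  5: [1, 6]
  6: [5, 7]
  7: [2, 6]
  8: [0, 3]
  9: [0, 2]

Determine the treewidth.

1

A width-1 tree decomposition is:
Bags: B1 = {3, 8}  B2 = {0, 8}  B3 = {0, 9}  B4 = {2, 9}  B5 = {2, 7}  B6 = {6, 7}  B7 = {5, 6}  B8 = {1, 5}  B9 = {1, 4}
Tree: B1–B2, B2–B3, B3–B4, B4–B5, B5–B6, B6–B7, B7–B8, B8–B9
Each bag holds 2 vertices, so the decomposition has width 1, which upper-bounds the treewidth. Since G has at least one edge (e.g. 3–8), it is not an edgeless graph, so tw(G) ≥ 1. Hence tw(G) = 1 exactly.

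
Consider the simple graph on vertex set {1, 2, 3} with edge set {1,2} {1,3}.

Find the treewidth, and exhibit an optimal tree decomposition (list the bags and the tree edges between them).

Treewidth 1.
Bags: B1 = {1, 3}  B2 = {1, 2}
Tree: B1–B2

The largest bag has 2 vertices, giving width 1; this decomposition certifies tw(G) ≤ 1. Any graph with an edge has treewidth ≥ 1, and G has the edge 3–1. Combining the bounds, tw(G) = 1.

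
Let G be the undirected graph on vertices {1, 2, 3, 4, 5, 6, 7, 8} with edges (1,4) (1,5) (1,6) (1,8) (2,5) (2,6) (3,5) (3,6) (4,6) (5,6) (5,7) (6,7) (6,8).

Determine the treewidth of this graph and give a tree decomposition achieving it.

Each bag holds 3 vertices, so the decomposition has width 2, which upper-bounds the treewidth. On the other hand G contains the 3-clique {1, 6, 8}. A clique must lie in a single bag of any decomposition, so no decomposition can have width below 2. The upper and lower bounds meet at 2, so that is the treewidth.

Treewidth 2.
Bags: B1 = {1, 5, 6}  B2 = {5, 6, 7}  B3 = {1, 6, 8}  B4 = {2, 5, 6}  B5 = {1, 4, 6}  B6 = {3, 5, 6}
Tree: B1–B2, B1–B3, B1–B4, B3–B5, B1–B6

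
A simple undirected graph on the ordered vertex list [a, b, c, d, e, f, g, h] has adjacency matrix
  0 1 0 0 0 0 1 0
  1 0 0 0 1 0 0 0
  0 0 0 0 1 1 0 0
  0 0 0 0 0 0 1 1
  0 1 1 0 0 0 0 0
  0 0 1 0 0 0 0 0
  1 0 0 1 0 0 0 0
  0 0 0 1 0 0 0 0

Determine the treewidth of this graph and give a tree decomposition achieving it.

Treewidth 1.
One such decomposition:
Bags: B1 = {d, h}  B2 = {d, g}  B3 = {a, g}  B4 = {a, b}  B5 = {b, e}  B6 = {c, e}  B7 = {c, f}
Tree: B1–B2, B2–B3, B3–B4, B4–B5, B5–B6, B6–B7

Each bag holds 2 vertices, so the decomposition has width 1, which upper-bounds the treewidth. G has an edge, so its treewidth is at least 1. Therefore the treewidth is 1.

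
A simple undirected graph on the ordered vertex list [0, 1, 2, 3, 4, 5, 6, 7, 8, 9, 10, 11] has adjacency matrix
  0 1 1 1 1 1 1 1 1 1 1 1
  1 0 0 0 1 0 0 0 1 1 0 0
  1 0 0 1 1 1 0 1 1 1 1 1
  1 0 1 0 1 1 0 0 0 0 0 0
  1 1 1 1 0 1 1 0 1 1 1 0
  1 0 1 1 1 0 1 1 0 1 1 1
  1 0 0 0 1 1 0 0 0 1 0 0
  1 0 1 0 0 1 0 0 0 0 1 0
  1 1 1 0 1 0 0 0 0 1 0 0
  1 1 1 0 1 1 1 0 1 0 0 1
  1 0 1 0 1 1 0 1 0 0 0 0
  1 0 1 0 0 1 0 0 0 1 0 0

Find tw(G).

A width-4 tree decomposition is:
Bags: B1 = {0, 2, 4, 8, 9}  B2 = {0, 1, 4, 8, 9}  B3 = {0, 2, 4, 5, 9}  B4 = {0, 2, 3, 4, 5}  B5 = {0, 2, 4, 5, 10}  B6 = {0, 4, 5, 6, 9}  B7 = {0, 2, 5, 7, 10}  B8 = {0, 2, 5, 9, 11}
Tree: B1–B2, B1–B3, B3–B4, B3–B5, B3–B6, B5–B7, B3–B8
Each bag holds 5 vertices, so the decomposition has width 4, which upper-bounds the treewidth. On the other hand G contains the 5-clique {0, 1, 4, 8, 9}. A clique must lie in a single bag of any decomposition, so no decomposition can have width below 4. The upper and lower bounds meet at 4, so that is the treewidth.

4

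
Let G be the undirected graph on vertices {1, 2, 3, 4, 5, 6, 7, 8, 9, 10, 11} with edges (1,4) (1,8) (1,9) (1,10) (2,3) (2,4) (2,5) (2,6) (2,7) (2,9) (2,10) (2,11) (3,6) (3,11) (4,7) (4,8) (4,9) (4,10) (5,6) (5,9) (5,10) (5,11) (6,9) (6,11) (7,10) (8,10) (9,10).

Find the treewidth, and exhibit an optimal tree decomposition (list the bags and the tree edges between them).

Treewidth 3.
Bags: B1 = {2, 5, 6, 9}  B2 = {2, 5, 9, 10}  B3 = {2, 4, 9, 10}  B4 = {2, 5, 6, 11}  B5 = {2, 4, 7, 10}  B6 = {1, 4, 9, 10}  B7 = {2, 3, 6, 11}  B8 = {1, 4, 8, 10}
Tree: B1–B2, B2–B3, B1–B4, B3–B5, B3–B6, B4–B7, B6–B8

The largest bag has 4 vertices, giving width 3; this decomposition certifies tw(G) ≤ 3. For the lower bound, the 4 vertices {1, 4, 8, 10} are pairwise adjacent, and any tree decomposition puts a clique entirely inside one bag — forcing width ≥ 3. Therefore the treewidth is 3.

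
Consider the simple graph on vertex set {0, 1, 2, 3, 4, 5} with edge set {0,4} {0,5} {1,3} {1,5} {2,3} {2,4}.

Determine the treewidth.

2

A width-2 tree decomposition is:
Bags: B1 = {0, 1, 5}  B2 = {0, 1, 3}  B3 = {0, 2, 3}  B4 = {0, 2, 4}
Tree: B1–B2, B2–B3, B3–B4
The largest bag has 3 vertices, giving width 2; this decomposition certifies tw(G) ≤ 2. For the lower bound, G contains the cycle 0–5–1–3–2–4–0, so G is not a forest; only forests have treewidth ≤ 1, hence tw(G) ≥ 2. Combining the bounds, tw(G) = 2.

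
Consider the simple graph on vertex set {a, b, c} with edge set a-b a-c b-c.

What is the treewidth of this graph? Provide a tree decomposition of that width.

Treewidth 2.
One such decomposition:
Bags: B1 = {a, b, c}
Tree: (single bag)

With just one bag of size 3, the width is 3 − 1 = 2, so tw(G) ≤ 2. Conversely, {a, b, c} is a clique of size 3, and the vertices of any clique must share a bag in every tree decomposition; so some bag has ≥ 3 vertices and tw(G) ≥ 2. The upper and lower bounds meet at 2, so that is the treewidth.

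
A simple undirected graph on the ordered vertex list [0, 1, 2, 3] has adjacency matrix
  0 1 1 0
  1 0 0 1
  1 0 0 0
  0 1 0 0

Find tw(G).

1

A width-1 tree decomposition is:
Bags: B1 = {0, 2}  B2 = {0, 1}  B3 = {1, 3}
Tree: B1–B2, B2–B3
Every bag has size at most 2, so the width is 2 − 1 = 1 and tw(G) ≤ 1. Since G has at least one edge (e.g. 2–0), it is not an edgeless graph, so tw(G) ≥ 1. Therefore the treewidth is 1.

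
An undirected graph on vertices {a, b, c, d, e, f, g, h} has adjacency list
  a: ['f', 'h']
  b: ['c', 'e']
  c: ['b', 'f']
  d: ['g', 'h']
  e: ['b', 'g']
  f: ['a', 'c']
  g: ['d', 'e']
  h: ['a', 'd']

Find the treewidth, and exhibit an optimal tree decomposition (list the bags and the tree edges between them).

Treewidth 2.
One optimal decomposition is:
Bags: B1 = {b, c, f}  B2 = {a, b, f}  B3 = {a, b, h}  B4 = {b, d, h}  B5 = {b, d, g}  B6 = {b, e, g}
Tree: B1–B2, B2–B3, B3–B4, B4–B5, B5–B6

Each bag holds 3 vertices, so the decomposition has width 2, which upper-bounds the treewidth. For the lower bound, G contains the cycle b–c–f–a–h–d–g–e–b, so G is not a forest; only forests have treewidth ≤ 1, hence tw(G) ≥ 2. Therefore the treewidth is 2.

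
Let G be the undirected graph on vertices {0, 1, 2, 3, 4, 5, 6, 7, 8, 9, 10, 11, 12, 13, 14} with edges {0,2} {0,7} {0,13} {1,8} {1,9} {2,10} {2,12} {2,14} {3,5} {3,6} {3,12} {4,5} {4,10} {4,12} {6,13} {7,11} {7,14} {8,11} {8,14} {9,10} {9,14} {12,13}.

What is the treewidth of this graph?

A width-3 tree decomposition is:
Bags: B1 = {1, 8, 9, 11}  B2 = {8, 9, 11, 14}  B3 = {7, 9, 11, 14}  B4 = {7, 9, 10, 14}  B5 = {2, 7, 10, 14}  B6 = {0, 2, 7, 10}  B7 = {0, 2, 4, 10}  B8 = {0, 2, 4, 12}  B9 = {0, 4, 12, 13}  B10 = {4, 5, 12, 13}  B11 = {3, 5, 12, 13}  B12 = {3, 5, 6, 13}
Tree: B1–B2, B2–B3, B3–B4, B4–B5, B5–B6, B6–B7, B7–B8, B8–B9, B9–B10, B10–B11, B11–B12
Every bag has size at most 4, so the width is 4 − 1 = 3 and tw(G) ≤ 3. For the lower bound: the 4 vertex sets {1,8,11}, {9}, {14}, {0,2,7,10} are disjoint, each induces a connected subgraph, and every pair is joined by at least one edge of G. Contracting each set to a single vertex therefore yields K_{4} as a minor, and since treewidth is minor-monotone, tw(G) ≥ tw(K_{4}) = 3. Hence tw(G) = 3 exactly.

3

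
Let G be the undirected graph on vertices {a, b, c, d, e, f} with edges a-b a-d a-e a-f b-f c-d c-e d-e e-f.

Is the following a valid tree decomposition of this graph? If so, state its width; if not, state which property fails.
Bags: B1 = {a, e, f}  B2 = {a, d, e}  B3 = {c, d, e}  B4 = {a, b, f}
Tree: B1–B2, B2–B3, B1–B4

Yes; width 2.

Every vertex of G appears in some bag (union = {a, b, c, d, e, f}); every edge is covered by a bag; and for each vertex v the set of bags containing v is connected in the bag tree. The decomposition is therefore valid. The largest bag has 3 vertices, so the width is 2.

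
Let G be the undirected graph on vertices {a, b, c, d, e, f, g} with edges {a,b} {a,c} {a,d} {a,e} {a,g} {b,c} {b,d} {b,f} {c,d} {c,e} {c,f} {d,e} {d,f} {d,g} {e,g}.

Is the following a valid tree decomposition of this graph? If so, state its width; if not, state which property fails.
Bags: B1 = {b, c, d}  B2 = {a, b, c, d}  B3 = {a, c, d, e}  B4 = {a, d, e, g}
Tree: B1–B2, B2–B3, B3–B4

No — vertex f appears in no bag.

A tree decomposition must satisfy three properties: every vertex lies in some bag; for every edge, both endpoints lie together in some bag; and for every vertex, the bags containing it form a connected subtree. Here vertex f appears in no bag, so the decomposition is invalid.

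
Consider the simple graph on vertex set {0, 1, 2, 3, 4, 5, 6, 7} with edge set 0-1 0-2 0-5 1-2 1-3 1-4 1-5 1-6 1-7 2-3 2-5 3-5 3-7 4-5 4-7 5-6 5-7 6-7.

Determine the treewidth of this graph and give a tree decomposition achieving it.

Each bag holds 4 vertices, so the decomposition has width 3, which upper-bounds the treewidth. For the lower bound, the 4 vertices {0, 1, 2, 5} are pairwise adjacent, and any tree decomposition puts a clique entirely inside one bag — forcing width ≥ 3. Combining the bounds, tw(G) = 3.

Treewidth 3.
One such decomposition:
Bags: B1 = {1, 2, 3, 5}  B2 = {1, 3, 5, 7}  B3 = {0, 1, 2, 5}  B4 = {1, 4, 5, 7}  B5 = {1, 5, 6, 7}
Tree: B1–B2, B1–B3, B2–B4, B4–B5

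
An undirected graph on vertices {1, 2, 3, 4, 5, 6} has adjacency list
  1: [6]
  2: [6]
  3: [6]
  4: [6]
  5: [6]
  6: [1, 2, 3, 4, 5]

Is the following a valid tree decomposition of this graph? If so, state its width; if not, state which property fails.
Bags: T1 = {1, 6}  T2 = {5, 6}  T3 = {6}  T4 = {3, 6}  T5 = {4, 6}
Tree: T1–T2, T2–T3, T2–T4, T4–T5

No — vertex 2 appears in no bag.

A tree decomposition must satisfy three properties: every vertex lies in some bag; for every edge, both endpoints lie together in some bag; and for every vertex, the bags containing it form a connected subtree. Here vertex 2 appears in no bag, so the decomposition is invalid.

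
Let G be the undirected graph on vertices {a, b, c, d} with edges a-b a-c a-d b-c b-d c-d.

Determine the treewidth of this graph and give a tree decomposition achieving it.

With just one bag of size 4, the width is 4 − 1 = 3, so tw(G) ≤ 3. For the lower bound, the 4 vertices {a, b, c, d} are pairwise adjacent, and any tree decomposition puts a clique entirely inside one bag — forcing width ≥ 3. Therefore the treewidth is 3.

Treewidth 3.
One such decomposition:
Bags: B1 = {a, b, c, d}
Tree: (single bag)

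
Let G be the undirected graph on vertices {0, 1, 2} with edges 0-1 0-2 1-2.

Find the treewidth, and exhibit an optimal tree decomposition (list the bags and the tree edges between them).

With just one bag of size 3, the width is 3 − 1 = 2, so tw(G) ≤ 2. Conversely, {0, 1, 2} is a clique of size 3, and the vertices of any clique must share a bag in every tree decomposition; so some bag has ≥ 3 vertices and tw(G) ≥ 2. Therefore the treewidth is 2.

Treewidth 2.
One such decomposition:
Bags: B1 = {0, 1, 2}
Tree: (single bag)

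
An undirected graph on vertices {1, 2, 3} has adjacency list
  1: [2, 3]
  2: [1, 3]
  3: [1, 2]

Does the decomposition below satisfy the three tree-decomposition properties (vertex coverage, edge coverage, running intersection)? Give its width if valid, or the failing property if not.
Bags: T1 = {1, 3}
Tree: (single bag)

No — vertex 2 appears in no bag.

A tree decomposition must satisfy three properties: every vertex lies in some bag; for every edge, both endpoints lie together in some bag; and for every vertex, the bags containing it form a connected subtree. Here vertex 2 appears in no bag, so the decomposition is invalid.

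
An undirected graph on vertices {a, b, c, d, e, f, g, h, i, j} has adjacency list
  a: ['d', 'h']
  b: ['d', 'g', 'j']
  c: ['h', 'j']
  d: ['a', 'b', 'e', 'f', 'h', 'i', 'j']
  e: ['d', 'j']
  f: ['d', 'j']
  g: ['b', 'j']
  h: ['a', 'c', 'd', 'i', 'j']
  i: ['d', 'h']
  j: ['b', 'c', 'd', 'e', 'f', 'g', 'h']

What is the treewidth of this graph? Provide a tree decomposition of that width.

Every bag has size at most 3, so the width is 3 − 1 = 2 and tw(G) ≤ 2. On the other hand G contains the 3-clique {d, e, j}. A clique must lie in a single bag of any decomposition, so no decomposition can have width below 2. The upper and lower bounds meet at 2, so that is the treewidth.

Treewidth 2.
One optimal decomposition is:
Bags: B1 = {b, d, j}  B2 = {b, g, j}  B3 = {d, f, j}  B4 = {d, h, j}  B5 = {c, h, j}  B6 = {a, d, h}  B7 = {d, h, i}  B8 = {d, e, j}
Tree: B1–B2, B1–B3, B1–B4, B4–B5, B4–B6, B6–B7, B3–B8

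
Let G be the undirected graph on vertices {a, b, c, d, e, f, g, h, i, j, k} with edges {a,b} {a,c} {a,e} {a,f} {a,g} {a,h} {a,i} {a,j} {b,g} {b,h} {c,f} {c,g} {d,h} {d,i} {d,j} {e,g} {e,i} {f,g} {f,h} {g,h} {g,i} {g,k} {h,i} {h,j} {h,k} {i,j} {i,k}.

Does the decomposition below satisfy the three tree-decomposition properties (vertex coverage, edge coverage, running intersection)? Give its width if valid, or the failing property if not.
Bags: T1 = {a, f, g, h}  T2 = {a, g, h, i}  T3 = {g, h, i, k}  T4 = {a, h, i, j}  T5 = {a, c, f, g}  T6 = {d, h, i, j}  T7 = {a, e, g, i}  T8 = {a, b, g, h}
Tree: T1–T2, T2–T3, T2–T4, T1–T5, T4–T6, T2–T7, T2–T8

Vertex coverage: the bags together contain {a, b, c, d, e, f, g, h, i, j, k}, the full vertex set. Edge coverage: each edge of G has both endpoints in at least one bag. Running intersection: for every vertex, the bags containing it form a connected subtree. All three properties hold, so this is a valid tree decomposition of width max|bag| − 1 = 3, and hence tw(G) ≤ 3.

Yes; width 3.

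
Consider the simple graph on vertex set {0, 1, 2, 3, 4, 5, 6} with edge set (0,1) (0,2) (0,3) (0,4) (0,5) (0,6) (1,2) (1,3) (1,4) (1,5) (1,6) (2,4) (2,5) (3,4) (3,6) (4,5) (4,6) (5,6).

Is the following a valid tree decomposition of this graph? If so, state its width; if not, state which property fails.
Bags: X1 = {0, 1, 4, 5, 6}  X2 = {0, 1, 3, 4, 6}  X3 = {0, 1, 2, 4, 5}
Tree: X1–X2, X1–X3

Yes; width 4.

Vertex coverage: the bags together contain {0, 1, 2, 3, 4, 5, 6}, the full vertex set. Edge coverage: each edge of G has both endpoints in at least one bag. Running intersection: for every vertex, the bags containing it form a connected subtree. All three properties hold, so this is a valid tree decomposition of width max|bag| − 1 = 4, and hence tw(G) ≤ 4.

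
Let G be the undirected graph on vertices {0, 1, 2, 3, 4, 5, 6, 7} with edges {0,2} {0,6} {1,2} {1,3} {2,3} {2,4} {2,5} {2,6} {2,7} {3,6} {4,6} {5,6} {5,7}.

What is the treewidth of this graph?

A width-2 tree decomposition is:
Bags: B1 = {2, 4, 6}  B2 = {2, 3, 6}  B3 = {1, 2, 3}  B4 = {2, 5, 6}  B5 = {2, 5, 7}  B6 = {0, 2, 6}
Tree: B1–B2, B2–B3, B2–B4, B4–B5, B4–B6
Every bag has size at most 3, so the width is 3 − 1 = 2 and tw(G) ≤ 2. For the lower bound, the 3 vertices {1, 2, 3} are pairwise adjacent, and any tree decomposition puts a clique entirely inside one bag — forcing width ≥ 2. Combining the bounds, tw(G) = 2.

2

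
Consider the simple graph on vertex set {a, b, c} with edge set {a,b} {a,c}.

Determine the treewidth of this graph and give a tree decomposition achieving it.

The largest bag has 2 vertices, giving width 1; this decomposition certifies tw(G) ≤ 1. Since G has at least one edge (e.g. a–c), it is not an edgeless graph, so tw(G) ≥ 1. Hence tw(G) = 1 exactly.

Treewidth 1.
Bags: B1 = {a, c}  B2 = {a, b}
Tree: B1–B2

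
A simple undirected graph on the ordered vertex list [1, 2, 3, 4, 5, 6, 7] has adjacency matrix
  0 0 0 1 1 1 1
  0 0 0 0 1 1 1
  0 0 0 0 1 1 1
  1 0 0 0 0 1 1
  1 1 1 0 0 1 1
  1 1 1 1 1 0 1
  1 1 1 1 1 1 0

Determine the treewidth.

A width-3 tree decomposition is:
Bags: B1 = {1, 5, 6, 7}  B2 = {1, 4, 6, 7}  B3 = {2, 5, 6, 7}  B4 = {3, 5, 6, 7}
Tree: B1–B2, B1–B3, B1–B4
Every bag has size at most 4, so the width is 4 − 1 = 3 and tw(G) ≤ 3. Conversely, {1, 4, 6, 7} is a clique of size 4, and the vertices of any clique must share a bag in every tree decomposition; so some bag has ≥ 4 vertices and tw(G) ≥ 3. Combining the bounds, tw(G) = 3.

3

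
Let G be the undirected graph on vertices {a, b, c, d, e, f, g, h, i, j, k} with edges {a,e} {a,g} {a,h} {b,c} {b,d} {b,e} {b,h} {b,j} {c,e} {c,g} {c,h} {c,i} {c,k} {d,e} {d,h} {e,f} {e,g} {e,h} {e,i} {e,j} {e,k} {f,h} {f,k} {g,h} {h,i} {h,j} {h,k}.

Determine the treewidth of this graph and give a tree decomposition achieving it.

Treewidth 3.
One optimal decomposition is:
Bags: B1 = {b, c, e, h}  B2 = {b, e, h, j}  B3 = {b, d, e, h}  B4 = {c, e, g, h}  B5 = {c, e, h, k}  B6 = {a, e, g, h}  B7 = {c, e, h, i}  B8 = {e, f, h, k}
Tree: B1–B2, B1–B3, B1–B4, B4–B5, B4–B6, B1–B7, B5–B8

Each bag holds 4 vertices, so the decomposition has width 3, which upper-bounds the treewidth. On the other hand G contains the 4-clique {b, d, e, h}. A clique must lie in a single bag of any decomposition, so no decomposition can have width below 3. Hence tw(G) = 3 exactly.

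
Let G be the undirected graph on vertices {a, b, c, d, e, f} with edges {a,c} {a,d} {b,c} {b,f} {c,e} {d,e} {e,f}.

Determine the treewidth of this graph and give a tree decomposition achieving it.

Each bag holds 3 vertices, so the decomposition has width 2, which upper-bounds the treewidth. For the lower bound, G contains the cycle b–f–e–c–b, so G is not a forest; only forests have treewidth ≤ 1, hence tw(G) ≥ 2. Hence tw(G) = 2 exactly.

Treewidth 2.
Bags: B1 = {b, c, f}  B2 = {c, e, f}  B3 = {a, c, e}  B4 = {a, d, e}
Tree: B1–B2, B2–B3, B3–B4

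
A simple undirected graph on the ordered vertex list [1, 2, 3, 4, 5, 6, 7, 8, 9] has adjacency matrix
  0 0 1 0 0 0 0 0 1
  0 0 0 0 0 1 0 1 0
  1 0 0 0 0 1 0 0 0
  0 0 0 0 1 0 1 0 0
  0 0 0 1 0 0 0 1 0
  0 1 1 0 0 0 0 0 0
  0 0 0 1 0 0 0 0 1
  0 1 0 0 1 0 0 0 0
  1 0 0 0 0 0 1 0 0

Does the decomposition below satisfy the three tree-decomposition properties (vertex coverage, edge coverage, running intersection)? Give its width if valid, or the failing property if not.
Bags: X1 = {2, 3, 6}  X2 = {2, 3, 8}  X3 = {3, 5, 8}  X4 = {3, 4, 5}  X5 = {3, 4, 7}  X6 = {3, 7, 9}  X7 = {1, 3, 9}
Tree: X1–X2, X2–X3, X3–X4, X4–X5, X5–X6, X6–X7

Every vertex of G appears in some bag (union = {1, 2, 3, 4, 5, 6, 7, 8, 9}); every edge is covered by a bag; and for each vertex v the set of bags containing v is connected in the bag tree. The decomposition is therefore valid. The largest bag has 3 vertices, so the width is 2.

Yes; width 2.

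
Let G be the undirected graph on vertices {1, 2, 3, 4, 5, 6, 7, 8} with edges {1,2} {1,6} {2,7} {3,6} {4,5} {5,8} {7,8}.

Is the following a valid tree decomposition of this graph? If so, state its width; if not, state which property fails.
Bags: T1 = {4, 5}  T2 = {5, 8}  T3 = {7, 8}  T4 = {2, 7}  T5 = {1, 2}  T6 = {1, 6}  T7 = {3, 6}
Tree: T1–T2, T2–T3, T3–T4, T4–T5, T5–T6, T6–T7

Yes; width 1.

Vertex coverage: the bags together contain {1, 2, 3, 4, 5, 6, 7, 8}, the full vertex set. Edge coverage: each edge of G has both endpoints in at least one bag. Running intersection: for every vertex, the bags containing it form a connected subtree. All three properties hold, so this is a valid tree decomposition of width max|bag| − 1 = 1, and hence tw(G) ≤ 1.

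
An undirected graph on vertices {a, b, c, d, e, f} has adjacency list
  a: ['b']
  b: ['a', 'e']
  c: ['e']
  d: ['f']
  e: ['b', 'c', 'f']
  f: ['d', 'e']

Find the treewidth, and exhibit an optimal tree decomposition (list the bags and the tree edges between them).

Treewidth 1.
One such decomposition:
Bags: B1 = {b, e}  B2 = {a, b}  B3 = {e, f}  B4 = {d, f}  B5 = {c, e}
Tree: B1–B2, B1–B3, B3–B4, B3–B5

The largest bag has 2 vertices, giving width 1; this decomposition certifies tw(G) ≤ 1. Any graph with an edge has treewidth ≥ 1, and G has the edge e–b. Hence tw(G) = 1 exactly.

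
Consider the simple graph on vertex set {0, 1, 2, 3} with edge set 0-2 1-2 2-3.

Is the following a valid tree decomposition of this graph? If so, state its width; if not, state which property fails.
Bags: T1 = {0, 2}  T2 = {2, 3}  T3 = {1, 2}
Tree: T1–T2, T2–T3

Yes; width 1.

Checking the three conditions: (i) the bags cover all of {0, 1, 2, 3}; (ii) for each edge, some bag contains both endpoints; (iii) the bags containing any fixed vertex form a subtree. All hold, so the decomposition is valid with width 2 − 1 = 1.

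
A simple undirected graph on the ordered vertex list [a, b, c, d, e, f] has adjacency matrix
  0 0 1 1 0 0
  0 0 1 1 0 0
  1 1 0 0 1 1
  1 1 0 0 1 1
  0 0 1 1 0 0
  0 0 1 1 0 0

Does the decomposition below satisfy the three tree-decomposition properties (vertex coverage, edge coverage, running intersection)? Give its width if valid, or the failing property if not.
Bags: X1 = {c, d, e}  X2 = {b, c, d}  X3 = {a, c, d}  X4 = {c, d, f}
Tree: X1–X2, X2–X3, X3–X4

Every vertex of G appears in some bag (union = {a, b, c, d, e, f}); every edge is covered by a bag; and for each vertex v the set of bags containing v is connected in the bag tree. The decomposition is therefore valid. The largest bag has 3 vertices, so the width is 2.

Yes; width 2.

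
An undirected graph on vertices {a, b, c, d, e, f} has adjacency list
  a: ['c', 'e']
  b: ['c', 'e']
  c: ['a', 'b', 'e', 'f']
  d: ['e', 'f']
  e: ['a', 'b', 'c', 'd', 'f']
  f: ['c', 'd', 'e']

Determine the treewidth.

A width-2 tree decomposition is:
Bags: B1 = {c, e, f}  B2 = {a, c, e}  B3 = {b, c, e}  B4 = {d, e, f}
Tree: B1–B2, B2–B3, B1–B4
Each bag holds 3 vertices, so the decomposition has width 2, which upper-bounds the treewidth. On the other hand G contains the 3-clique {d, e, f}. A clique must lie in a single bag of any decomposition, so no decomposition can have width below 2. Therefore the treewidth is 2.

2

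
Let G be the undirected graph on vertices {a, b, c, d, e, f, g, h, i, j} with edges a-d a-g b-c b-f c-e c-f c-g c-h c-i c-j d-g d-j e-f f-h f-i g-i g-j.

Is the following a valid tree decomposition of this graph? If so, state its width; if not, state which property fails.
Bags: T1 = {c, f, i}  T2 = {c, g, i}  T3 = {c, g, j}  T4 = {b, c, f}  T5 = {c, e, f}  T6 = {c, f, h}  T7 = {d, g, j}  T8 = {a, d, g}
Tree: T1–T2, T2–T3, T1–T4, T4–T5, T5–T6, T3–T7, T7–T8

Checking the three conditions: (i) the bags cover all of {a, b, c, d, e, f, g, h, i, j}; (ii) for each edge, some bag contains both endpoints; (iii) the bags containing any fixed vertex form a subtree. All hold, so the decomposition is valid with width 3 − 1 = 2.

Yes; width 2.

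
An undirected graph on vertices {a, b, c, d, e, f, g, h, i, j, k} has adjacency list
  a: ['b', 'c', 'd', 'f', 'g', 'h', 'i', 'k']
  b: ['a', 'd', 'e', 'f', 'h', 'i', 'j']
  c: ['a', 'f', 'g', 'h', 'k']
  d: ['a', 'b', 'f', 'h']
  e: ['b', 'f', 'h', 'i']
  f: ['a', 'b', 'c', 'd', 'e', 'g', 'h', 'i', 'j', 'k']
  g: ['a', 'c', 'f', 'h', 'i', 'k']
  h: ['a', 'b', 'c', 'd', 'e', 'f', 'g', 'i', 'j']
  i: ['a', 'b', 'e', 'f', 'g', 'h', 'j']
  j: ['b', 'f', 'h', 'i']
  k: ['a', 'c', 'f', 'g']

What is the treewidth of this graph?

4

A width-4 tree decomposition is:
Bags: B1 = {a, b, f, h, i}  B2 = {a, f, g, h, i}  B3 = {b, f, h, i, j}  B4 = {a, b, d, f, h}  B5 = {a, c, f, g, h}  B6 = {b, e, f, h, i}  B7 = {a, c, f, g, k}
Tree: B1–B2, B1–B3, B1–B4, B2–B5, B1–B6, B5–B7
The largest bag has 5 vertices, giving width 4; this decomposition certifies tw(G) ≤ 4. On the other hand G contains the 5-clique {a, c, f, g, h}. A clique must lie in a single bag of any decomposition, so no decomposition can have width below 4. Hence tw(G) = 4 exactly.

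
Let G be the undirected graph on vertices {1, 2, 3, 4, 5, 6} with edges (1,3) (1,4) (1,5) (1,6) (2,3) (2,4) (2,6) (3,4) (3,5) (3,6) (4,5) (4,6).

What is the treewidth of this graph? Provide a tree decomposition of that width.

Treewidth 3.
One optimal decomposition is:
Bags: B1 = {1, 3, 4, 6}  B2 = {1, 3, 4, 5}  B3 = {2, 3, 4, 6}
Tree: B1–B2, B1–B3

The largest bag has 4 vertices, giving width 3; this decomposition certifies tw(G) ≤ 3. Conversely, {1, 3, 4, 5} is a clique of size 4, and the vertices of any clique must share a bag in every tree decomposition; so some bag has ≥ 4 vertices and tw(G) ≥ 3. Hence tw(G) = 3 exactly.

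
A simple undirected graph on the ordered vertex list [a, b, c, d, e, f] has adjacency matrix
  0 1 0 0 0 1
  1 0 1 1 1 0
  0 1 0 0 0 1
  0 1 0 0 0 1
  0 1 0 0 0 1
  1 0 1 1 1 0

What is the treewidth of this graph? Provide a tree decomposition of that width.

Treewidth 2.
One optimal decomposition is:
Bags: B1 = {b, d, f}  B2 = {a, b, f}  B3 = {b, c, f}  B4 = {b, e, f}
Tree: B1–B2, B2–B3, B3–B4

Each bag holds 3 vertices, so the decomposition has width 2, which upper-bounds the treewidth. The edges d–b–a–f–d form a cycle, so G is not a tree and its treewidth is at least 2. Hence tw(G) = 2 exactly.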